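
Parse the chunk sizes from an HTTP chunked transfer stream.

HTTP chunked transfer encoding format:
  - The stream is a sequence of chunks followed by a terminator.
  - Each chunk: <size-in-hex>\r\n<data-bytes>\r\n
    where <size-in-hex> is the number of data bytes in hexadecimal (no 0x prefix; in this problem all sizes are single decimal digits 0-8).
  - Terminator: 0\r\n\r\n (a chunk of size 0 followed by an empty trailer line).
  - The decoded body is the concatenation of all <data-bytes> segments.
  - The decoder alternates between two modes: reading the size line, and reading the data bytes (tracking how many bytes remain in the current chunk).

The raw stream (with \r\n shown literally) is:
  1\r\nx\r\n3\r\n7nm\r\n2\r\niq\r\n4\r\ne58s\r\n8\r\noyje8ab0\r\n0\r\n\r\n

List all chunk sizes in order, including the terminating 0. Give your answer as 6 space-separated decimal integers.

Chunk 1: stream[0..1]='1' size=0x1=1, data at stream[3..4]='x' -> body[0..1], body so far='x'
Chunk 2: stream[6..7]='3' size=0x3=3, data at stream[9..12]='7nm' -> body[1..4], body so far='x7nm'
Chunk 3: stream[14..15]='2' size=0x2=2, data at stream[17..19]='iq' -> body[4..6], body so far='x7nmiq'
Chunk 4: stream[21..22]='4' size=0x4=4, data at stream[24..28]='e58s' -> body[6..10], body so far='x7nmiqe58s'
Chunk 5: stream[30..31]='8' size=0x8=8, data at stream[33..41]='oyje8ab0' -> body[10..18], body so far='x7nmiqe58soyje8ab0'
Chunk 6: stream[43..44]='0' size=0 (terminator). Final body='x7nmiqe58soyje8ab0' (18 bytes)

Answer: 1 3 2 4 8 0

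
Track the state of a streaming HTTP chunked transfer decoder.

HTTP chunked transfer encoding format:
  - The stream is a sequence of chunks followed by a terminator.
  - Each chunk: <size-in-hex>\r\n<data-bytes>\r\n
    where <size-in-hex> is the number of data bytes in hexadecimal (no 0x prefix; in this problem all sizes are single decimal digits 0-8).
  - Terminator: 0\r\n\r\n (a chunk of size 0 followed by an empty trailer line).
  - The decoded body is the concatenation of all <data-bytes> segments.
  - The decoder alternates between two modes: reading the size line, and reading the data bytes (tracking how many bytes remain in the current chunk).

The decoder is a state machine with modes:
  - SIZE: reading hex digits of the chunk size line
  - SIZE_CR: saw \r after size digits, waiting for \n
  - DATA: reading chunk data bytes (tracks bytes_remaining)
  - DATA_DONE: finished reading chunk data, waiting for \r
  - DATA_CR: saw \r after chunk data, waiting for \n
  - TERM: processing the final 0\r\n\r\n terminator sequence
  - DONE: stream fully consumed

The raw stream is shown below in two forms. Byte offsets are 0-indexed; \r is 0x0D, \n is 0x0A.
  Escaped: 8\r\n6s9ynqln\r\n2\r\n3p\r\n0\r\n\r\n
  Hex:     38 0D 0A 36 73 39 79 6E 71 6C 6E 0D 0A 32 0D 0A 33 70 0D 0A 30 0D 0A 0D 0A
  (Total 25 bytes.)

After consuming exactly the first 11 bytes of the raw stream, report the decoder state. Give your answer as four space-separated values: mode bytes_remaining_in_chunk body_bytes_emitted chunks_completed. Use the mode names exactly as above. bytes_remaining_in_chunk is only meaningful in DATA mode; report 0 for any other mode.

Answer: DATA_DONE 0 8 0

Derivation:
Byte 0 = '8': mode=SIZE remaining=0 emitted=0 chunks_done=0
Byte 1 = 0x0D: mode=SIZE_CR remaining=0 emitted=0 chunks_done=0
Byte 2 = 0x0A: mode=DATA remaining=8 emitted=0 chunks_done=0
Byte 3 = '6': mode=DATA remaining=7 emitted=1 chunks_done=0
Byte 4 = 's': mode=DATA remaining=6 emitted=2 chunks_done=0
Byte 5 = '9': mode=DATA remaining=5 emitted=3 chunks_done=0
Byte 6 = 'y': mode=DATA remaining=4 emitted=4 chunks_done=0
Byte 7 = 'n': mode=DATA remaining=3 emitted=5 chunks_done=0
Byte 8 = 'q': mode=DATA remaining=2 emitted=6 chunks_done=0
Byte 9 = 'l': mode=DATA remaining=1 emitted=7 chunks_done=0
Byte 10 = 'n': mode=DATA_DONE remaining=0 emitted=8 chunks_done=0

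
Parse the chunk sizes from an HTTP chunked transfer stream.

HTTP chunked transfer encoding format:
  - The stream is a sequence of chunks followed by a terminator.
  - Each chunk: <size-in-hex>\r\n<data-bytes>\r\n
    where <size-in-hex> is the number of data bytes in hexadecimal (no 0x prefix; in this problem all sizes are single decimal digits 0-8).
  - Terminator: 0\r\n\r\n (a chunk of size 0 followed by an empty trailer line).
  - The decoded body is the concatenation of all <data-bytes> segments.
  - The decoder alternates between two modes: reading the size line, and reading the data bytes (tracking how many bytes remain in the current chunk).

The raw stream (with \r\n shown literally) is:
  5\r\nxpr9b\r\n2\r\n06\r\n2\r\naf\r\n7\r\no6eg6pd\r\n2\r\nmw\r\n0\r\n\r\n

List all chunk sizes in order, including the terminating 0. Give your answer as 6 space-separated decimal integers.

Chunk 1: stream[0..1]='5' size=0x5=5, data at stream[3..8]='xpr9b' -> body[0..5], body so far='xpr9b'
Chunk 2: stream[10..11]='2' size=0x2=2, data at stream[13..15]='06' -> body[5..7], body so far='xpr9b06'
Chunk 3: stream[17..18]='2' size=0x2=2, data at stream[20..22]='af' -> body[7..9], body so far='xpr9b06af'
Chunk 4: stream[24..25]='7' size=0x7=7, data at stream[27..34]='o6eg6pd' -> body[9..16], body so far='xpr9b06afo6eg6pd'
Chunk 5: stream[36..37]='2' size=0x2=2, data at stream[39..41]='mw' -> body[16..18], body so far='xpr9b06afo6eg6pdmw'
Chunk 6: stream[43..44]='0' size=0 (terminator). Final body='xpr9b06afo6eg6pdmw' (18 bytes)

Answer: 5 2 2 7 2 0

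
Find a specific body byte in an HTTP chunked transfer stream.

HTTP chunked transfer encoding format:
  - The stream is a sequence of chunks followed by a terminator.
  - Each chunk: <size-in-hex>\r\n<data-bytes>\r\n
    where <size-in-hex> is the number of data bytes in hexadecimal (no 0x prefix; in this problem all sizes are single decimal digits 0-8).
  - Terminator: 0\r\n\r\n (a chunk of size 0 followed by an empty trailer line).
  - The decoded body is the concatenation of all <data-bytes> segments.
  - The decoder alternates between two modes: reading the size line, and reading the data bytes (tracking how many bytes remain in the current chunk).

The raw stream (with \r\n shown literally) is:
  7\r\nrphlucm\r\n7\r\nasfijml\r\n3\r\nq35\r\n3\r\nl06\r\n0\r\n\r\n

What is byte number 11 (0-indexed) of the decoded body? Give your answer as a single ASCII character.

Chunk 1: stream[0..1]='7' size=0x7=7, data at stream[3..10]='rphlucm' -> body[0..7], body so far='rphlucm'
Chunk 2: stream[12..13]='7' size=0x7=7, data at stream[15..22]='asfijml' -> body[7..14], body so far='rphlucmasfijml'
Chunk 3: stream[24..25]='3' size=0x3=3, data at stream[27..30]='q35' -> body[14..17], body so far='rphlucmasfijmlq35'
Chunk 4: stream[32..33]='3' size=0x3=3, data at stream[35..38]='l06' -> body[17..20], body so far='rphlucmasfijmlq35l06'
Chunk 5: stream[40..41]='0' size=0 (terminator). Final body='rphlucmasfijmlq35l06' (20 bytes)
Body byte 11 = 'j'

Answer: j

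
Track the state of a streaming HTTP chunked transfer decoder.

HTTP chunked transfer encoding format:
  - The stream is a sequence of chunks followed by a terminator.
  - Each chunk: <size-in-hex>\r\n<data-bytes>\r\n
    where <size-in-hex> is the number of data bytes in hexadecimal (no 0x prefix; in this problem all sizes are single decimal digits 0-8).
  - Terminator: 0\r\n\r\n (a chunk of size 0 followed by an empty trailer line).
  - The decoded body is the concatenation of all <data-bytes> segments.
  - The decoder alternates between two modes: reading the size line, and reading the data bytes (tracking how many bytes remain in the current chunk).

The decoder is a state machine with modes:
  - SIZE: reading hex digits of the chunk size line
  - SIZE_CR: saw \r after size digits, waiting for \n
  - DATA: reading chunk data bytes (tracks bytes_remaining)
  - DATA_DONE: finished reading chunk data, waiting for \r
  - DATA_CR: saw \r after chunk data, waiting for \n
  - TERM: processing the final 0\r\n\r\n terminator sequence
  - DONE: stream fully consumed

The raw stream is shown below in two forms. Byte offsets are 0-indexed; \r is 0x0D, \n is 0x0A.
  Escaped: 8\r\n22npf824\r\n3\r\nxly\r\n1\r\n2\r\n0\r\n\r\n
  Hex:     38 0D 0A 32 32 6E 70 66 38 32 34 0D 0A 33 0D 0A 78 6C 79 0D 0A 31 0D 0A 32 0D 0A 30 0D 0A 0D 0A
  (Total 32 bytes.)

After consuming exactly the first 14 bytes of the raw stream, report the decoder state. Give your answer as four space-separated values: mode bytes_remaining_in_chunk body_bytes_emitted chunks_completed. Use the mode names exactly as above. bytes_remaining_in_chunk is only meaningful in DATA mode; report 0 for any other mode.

Byte 0 = '8': mode=SIZE remaining=0 emitted=0 chunks_done=0
Byte 1 = 0x0D: mode=SIZE_CR remaining=0 emitted=0 chunks_done=0
Byte 2 = 0x0A: mode=DATA remaining=8 emitted=0 chunks_done=0
Byte 3 = '2': mode=DATA remaining=7 emitted=1 chunks_done=0
Byte 4 = '2': mode=DATA remaining=6 emitted=2 chunks_done=0
Byte 5 = 'n': mode=DATA remaining=5 emitted=3 chunks_done=0
Byte 6 = 'p': mode=DATA remaining=4 emitted=4 chunks_done=0
Byte 7 = 'f': mode=DATA remaining=3 emitted=5 chunks_done=0
Byte 8 = '8': mode=DATA remaining=2 emitted=6 chunks_done=0
Byte 9 = '2': mode=DATA remaining=1 emitted=7 chunks_done=0
Byte 10 = '4': mode=DATA_DONE remaining=0 emitted=8 chunks_done=0
Byte 11 = 0x0D: mode=DATA_CR remaining=0 emitted=8 chunks_done=0
Byte 12 = 0x0A: mode=SIZE remaining=0 emitted=8 chunks_done=1
Byte 13 = '3': mode=SIZE remaining=0 emitted=8 chunks_done=1

Answer: SIZE 0 8 1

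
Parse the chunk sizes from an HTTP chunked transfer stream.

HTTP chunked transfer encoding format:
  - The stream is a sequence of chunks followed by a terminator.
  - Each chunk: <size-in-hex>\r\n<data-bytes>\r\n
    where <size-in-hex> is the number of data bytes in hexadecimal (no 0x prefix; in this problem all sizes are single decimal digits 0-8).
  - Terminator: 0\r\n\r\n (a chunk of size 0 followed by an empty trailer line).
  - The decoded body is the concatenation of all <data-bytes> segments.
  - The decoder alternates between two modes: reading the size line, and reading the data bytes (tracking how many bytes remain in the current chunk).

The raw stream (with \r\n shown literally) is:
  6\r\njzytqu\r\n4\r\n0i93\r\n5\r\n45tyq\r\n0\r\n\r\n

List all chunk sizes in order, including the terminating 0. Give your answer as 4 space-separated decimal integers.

Chunk 1: stream[0..1]='6' size=0x6=6, data at stream[3..9]='jzytqu' -> body[0..6], body so far='jzytqu'
Chunk 2: stream[11..12]='4' size=0x4=4, data at stream[14..18]='0i93' -> body[6..10], body so far='jzytqu0i93'
Chunk 3: stream[20..21]='5' size=0x5=5, data at stream[23..28]='45tyq' -> body[10..15], body so far='jzytqu0i9345tyq'
Chunk 4: stream[30..31]='0' size=0 (terminator). Final body='jzytqu0i9345tyq' (15 bytes)

Answer: 6 4 5 0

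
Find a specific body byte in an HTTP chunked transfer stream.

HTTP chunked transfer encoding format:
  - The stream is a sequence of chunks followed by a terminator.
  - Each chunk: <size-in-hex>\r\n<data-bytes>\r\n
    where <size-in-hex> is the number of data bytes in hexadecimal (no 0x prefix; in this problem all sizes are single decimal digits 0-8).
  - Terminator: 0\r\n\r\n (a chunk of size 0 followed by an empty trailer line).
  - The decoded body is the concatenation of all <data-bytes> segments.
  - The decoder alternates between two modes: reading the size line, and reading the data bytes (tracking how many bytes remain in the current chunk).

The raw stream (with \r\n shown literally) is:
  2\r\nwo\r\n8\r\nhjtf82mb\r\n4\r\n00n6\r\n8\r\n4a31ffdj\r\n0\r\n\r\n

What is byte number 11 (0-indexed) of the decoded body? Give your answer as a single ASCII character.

Chunk 1: stream[0..1]='2' size=0x2=2, data at stream[3..5]='wo' -> body[0..2], body so far='wo'
Chunk 2: stream[7..8]='8' size=0x8=8, data at stream[10..18]='hjtf82mb' -> body[2..10], body so far='wohjtf82mb'
Chunk 3: stream[20..21]='4' size=0x4=4, data at stream[23..27]='00n6' -> body[10..14], body so far='wohjtf82mb00n6'
Chunk 4: stream[29..30]='8' size=0x8=8, data at stream[32..40]='4a31ffdj' -> body[14..22], body so far='wohjtf82mb00n64a31ffdj'
Chunk 5: stream[42..43]='0' size=0 (terminator). Final body='wohjtf82mb00n64a31ffdj' (22 bytes)
Body byte 11 = '0'

Answer: 0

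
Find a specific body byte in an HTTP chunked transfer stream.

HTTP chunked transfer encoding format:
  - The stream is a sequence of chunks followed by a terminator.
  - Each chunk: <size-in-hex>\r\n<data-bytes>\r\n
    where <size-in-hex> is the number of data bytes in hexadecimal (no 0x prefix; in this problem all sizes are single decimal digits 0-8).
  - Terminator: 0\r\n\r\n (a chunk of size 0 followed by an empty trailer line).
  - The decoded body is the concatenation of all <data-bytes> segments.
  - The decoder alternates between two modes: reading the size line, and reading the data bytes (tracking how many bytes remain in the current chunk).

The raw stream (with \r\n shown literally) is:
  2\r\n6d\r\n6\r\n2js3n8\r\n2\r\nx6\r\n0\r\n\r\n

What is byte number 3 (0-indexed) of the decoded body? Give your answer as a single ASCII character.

Chunk 1: stream[0..1]='2' size=0x2=2, data at stream[3..5]='6d' -> body[0..2], body so far='6d'
Chunk 2: stream[7..8]='6' size=0x6=6, data at stream[10..16]='2js3n8' -> body[2..8], body so far='6d2js3n8'
Chunk 3: stream[18..19]='2' size=0x2=2, data at stream[21..23]='x6' -> body[8..10], body so far='6d2js3n8x6'
Chunk 4: stream[25..26]='0' size=0 (terminator). Final body='6d2js3n8x6' (10 bytes)
Body byte 3 = 'j'

Answer: j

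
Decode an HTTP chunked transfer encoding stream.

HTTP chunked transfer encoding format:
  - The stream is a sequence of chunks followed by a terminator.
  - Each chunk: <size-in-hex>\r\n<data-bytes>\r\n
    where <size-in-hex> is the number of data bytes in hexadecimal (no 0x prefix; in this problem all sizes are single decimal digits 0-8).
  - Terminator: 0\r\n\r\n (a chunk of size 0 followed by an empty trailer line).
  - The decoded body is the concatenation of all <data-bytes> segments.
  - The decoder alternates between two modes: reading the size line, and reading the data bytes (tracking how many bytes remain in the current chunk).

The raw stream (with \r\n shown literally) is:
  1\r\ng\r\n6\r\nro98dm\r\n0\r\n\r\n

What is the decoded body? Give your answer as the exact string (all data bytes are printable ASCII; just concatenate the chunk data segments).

Answer: gro98dm

Derivation:
Chunk 1: stream[0..1]='1' size=0x1=1, data at stream[3..4]='g' -> body[0..1], body so far='g'
Chunk 2: stream[6..7]='6' size=0x6=6, data at stream[9..15]='ro98dm' -> body[1..7], body so far='gro98dm'
Chunk 3: stream[17..18]='0' size=0 (terminator). Final body='gro98dm' (7 bytes)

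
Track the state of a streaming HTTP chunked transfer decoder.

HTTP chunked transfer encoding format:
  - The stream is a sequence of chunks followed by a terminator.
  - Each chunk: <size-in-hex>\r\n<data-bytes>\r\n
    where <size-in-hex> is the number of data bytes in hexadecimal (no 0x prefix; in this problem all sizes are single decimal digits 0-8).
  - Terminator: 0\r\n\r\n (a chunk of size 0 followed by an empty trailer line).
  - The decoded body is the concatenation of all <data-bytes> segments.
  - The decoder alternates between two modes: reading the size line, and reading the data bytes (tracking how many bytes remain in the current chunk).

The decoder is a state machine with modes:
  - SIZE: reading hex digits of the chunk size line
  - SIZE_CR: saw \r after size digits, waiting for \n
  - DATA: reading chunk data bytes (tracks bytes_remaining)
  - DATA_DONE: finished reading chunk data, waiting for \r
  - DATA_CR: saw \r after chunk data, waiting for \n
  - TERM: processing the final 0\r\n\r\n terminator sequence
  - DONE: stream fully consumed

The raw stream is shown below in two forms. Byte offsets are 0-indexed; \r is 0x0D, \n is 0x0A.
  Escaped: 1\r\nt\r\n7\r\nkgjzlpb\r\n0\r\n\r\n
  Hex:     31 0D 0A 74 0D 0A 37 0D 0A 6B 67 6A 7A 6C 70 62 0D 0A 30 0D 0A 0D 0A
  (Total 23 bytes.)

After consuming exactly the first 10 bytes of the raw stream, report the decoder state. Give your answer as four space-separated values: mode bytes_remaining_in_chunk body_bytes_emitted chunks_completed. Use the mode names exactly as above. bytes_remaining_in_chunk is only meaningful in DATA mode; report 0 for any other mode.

Answer: DATA 6 2 1

Derivation:
Byte 0 = '1': mode=SIZE remaining=0 emitted=0 chunks_done=0
Byte 1 = 0x0D: mode=SIZE_CR remaining=0 emitted=0 chunks_done=0
Byte 2 = 0x0A: mode=DATA remaining=1 emitted=0 chunks_done=0
Byte 3 = 't': mode=DATA_DONE remaining=0 emitted=1 chunks_done=0
Byte 4 = 0x0D: mode=DATA_CR remaining=0 emitted=1 chunks_done=0
Byte 5 = 0x0A: mode=SIZE remaining=0 emitted=1 chunks_done=1
Byte 6 = '7': mode=SIZE remaining=0 emitted=1 chunks_done=1
Byte 7 = 0x0D: mode=SIZE_CR remaining=0 emitted=1 chunks_done=1
Byte 8 = 0x0A: mode=DATA remaining=7 emitted=1 chunks_done=1
Byte 9 = 'k': mode=DATA remaining=6 emitted=2 chunks_done=1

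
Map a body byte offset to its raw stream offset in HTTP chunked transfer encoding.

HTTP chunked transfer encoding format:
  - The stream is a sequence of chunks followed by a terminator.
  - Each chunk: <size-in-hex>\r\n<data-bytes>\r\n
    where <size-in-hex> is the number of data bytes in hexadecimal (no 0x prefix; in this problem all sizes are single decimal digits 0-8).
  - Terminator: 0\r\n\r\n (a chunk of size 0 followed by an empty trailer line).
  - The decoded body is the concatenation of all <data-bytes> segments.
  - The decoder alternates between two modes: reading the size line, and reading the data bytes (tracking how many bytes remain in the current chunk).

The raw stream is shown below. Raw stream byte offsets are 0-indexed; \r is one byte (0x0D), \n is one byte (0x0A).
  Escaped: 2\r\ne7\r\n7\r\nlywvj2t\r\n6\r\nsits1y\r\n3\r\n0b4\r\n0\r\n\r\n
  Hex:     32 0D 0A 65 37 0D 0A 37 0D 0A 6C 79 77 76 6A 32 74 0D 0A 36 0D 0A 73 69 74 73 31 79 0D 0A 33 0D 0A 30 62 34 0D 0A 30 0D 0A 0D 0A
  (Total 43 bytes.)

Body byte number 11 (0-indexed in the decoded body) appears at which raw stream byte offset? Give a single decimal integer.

Chunk 1: stream[0..1]='2' size=0x2=2, data at stream[3..5]='e7' -> body[0..2], body so far='e7'
Chunk 2: stream[7..8]='7' size=0x7=7, data at stream[10..17]='lywvj2t' -> body[2..9], body so far='e7lywvj2t'
Chunk 3: stream[19..20]='6' size=0x6=6, data at stream[22..28]='sits1y' -> body[9..15], body so far='e7lywvj2tsits1y'
Chunk 4: stream[30..31]='3' size=0x3=3, data at stream[33..36]='0b4' -> body[15..18], body so far='e7lywvj2tsits1y0b4'
Chunk 5: stream[38..39]='0' size=0 (terminator). Final body='e7lywvj2tsits1y0b4' (18 bytes)
Body byte 11 at stream offset 24

Answer: 24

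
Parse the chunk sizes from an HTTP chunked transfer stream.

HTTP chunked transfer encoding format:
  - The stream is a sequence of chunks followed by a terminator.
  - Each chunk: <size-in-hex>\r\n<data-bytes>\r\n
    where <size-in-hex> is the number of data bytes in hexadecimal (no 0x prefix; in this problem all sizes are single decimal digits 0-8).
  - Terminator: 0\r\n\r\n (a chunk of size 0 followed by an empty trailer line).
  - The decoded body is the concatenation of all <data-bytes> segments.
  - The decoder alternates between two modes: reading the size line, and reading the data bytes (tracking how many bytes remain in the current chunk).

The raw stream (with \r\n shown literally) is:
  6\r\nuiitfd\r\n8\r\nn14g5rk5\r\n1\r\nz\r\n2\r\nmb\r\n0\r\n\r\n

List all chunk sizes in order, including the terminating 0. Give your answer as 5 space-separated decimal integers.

Answer: 6 8 1 2 0

Derivation:
Chunk 1: stream[0..1]='6' size=0x6=6, data at stream[3..9]='uiitfd' -> body[0..6], body so far='uiitfd'
Chunk 2: stream[11..12]='8' size=0x8=8, data at stream[14..22]='n14g5rk5' -> body[6..14], body so far='uiitfdn14g5rk5'
Chunk 3: stream[24..25]='1' size=0x1=1, data at stream[27..28]='z' -> body[14..15], body so far='uiitfdn14g5rk5z'
Chunk 4: stream[30..31]='2' size=0x2=2, data at stream[33..35]='mb' -> body[15..17], body so far='uiitfdn14g5rk5zmb'
Chunk 5: stream[37..38]='0' size=0 (terminator). Final body='uiitfdn14g5rk5zmb' (17 bytes)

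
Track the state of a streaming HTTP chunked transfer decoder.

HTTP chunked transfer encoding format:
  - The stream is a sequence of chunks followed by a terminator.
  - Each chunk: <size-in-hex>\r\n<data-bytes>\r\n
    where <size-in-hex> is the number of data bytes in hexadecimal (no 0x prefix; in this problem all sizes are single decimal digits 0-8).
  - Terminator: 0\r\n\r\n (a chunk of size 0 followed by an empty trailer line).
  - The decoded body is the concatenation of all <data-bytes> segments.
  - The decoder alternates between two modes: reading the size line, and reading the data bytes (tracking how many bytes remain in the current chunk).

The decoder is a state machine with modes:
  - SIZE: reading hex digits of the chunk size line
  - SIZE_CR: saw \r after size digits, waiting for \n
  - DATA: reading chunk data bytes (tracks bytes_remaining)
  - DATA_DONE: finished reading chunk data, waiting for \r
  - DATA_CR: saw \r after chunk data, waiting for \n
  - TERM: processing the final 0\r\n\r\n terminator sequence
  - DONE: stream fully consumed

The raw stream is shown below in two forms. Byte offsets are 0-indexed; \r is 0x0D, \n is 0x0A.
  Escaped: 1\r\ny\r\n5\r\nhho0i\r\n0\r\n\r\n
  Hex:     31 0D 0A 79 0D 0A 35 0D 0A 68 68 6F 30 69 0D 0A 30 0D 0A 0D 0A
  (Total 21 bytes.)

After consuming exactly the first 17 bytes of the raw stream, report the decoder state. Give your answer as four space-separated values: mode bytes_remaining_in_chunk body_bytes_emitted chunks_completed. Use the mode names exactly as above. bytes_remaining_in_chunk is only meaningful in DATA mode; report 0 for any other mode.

Answer: SIZE 0 6 2

Derivation:
Byte 0 = '1': mode=SIZE remaining=0 emitted=0 chunks_done=0
Byte 1 = 0x0D: mode=SIZE_CR remaining=0 emitted=0 chunks_done=0
Byte 2 = 0x0A: mode=DATA remaining=1 emitted=0 chunks_done=0
Byte 3 = 'y': mode=DATA_DONE remaining=0 emitted=1 chunks_done=0
Byte 4 = 0x0D: mode=DATA_CR remaining=0 emitted=1 chunks_done=0
Byte 5 = 0x0A: mode=SIZE remaining=0 emitted=1 chunks_done=1
Byte 6 = '5': mode=SIZE remaining=0 emitted=1 chunks_done=1
Byte 7 = 0x0D: mode=SIZE_CR remaining=0 emitted=1 chunks_done=1
Byte 8 = 0x0A: mode=DATA remaining=5 emitted=1 chunks_done=1
Byte 9 = 'h': mode=DATA remaining=4 emitted=2 chunks_done=1
Byte 10 = 'h': mode=DATA remaining=3 emitted=3 chunks_done=1
Byte 11 = 'o': mode=DATA remaining=2 emitted=4 chunks_done=1
Byte 12 = '0': mode=DATA remaining=1 emitted=5 chunks_done=1
Byte 13 = 'i': mode=DATA_DONE remaining=0 emitted=6 chunks_done=1
Byte 14 = 0x0D: mode=DATA_CR remaining=0 emitted=6 chunks_done=1
Byte 15 = 0x0A: mode=SIZE remaining=0 emitted=6 chunks_done=2
Byte 16 = '0': mode=SIZE remaining=0 emitted=6 chunks_done=2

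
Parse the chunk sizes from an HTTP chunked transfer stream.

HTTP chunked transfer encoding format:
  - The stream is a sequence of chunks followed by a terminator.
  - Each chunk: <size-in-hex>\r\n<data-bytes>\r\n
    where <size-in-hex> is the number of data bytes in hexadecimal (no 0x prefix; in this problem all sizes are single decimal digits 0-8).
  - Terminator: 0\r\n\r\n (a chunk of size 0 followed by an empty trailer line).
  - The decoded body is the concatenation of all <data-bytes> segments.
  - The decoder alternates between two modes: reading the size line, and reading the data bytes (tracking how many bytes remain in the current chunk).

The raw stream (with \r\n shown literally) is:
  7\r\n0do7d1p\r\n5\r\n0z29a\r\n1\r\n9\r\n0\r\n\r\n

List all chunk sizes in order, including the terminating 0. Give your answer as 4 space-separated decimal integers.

Answer: 7 5 1 0

Derivation:
Chunk 1: stream[0..1]='7' size=0x7=7, data at stream[3..10]='0do7d1p' -> body[0..7], body so far='0do7d1p'
Chunk 2: stream[12..13]='5' size=0x5=5, data at stream[15..20]='0z29a' -> body[7..12], body so far='0do7d1p0z29a'
Chunk 3: stream[22..23]='1' size=0x1=1, data at stream[25..26]='9' -> body[12..13], body so far='0do7d1p0z29a9'
Chunk 4: stream[28..29]='0' size=0 (terminator). Final body='0do7d1p0z29a9' (13 bytes)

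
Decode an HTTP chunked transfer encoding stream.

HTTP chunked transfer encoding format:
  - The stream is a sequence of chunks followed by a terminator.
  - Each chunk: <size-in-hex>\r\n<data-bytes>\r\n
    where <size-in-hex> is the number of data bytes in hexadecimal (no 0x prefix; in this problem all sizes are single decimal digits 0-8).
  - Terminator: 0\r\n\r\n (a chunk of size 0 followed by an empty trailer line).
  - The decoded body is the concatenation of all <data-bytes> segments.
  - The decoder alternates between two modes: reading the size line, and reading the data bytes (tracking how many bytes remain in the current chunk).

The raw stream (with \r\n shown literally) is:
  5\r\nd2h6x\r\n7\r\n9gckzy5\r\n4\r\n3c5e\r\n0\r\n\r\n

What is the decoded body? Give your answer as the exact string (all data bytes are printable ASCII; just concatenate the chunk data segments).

Answer: d2h6x9gckzy53c5e

Derivation:
Chunk 1: stream[0..1]='5' size=0x5=5, data at stream[3..8]='d2h6x' -> body[0..5], body so far='d2h6x'
Chunk 2: stream[10..11]='7' size=0x7=7, data at stream[13..20]='9gckzy5' -> body[5..12], body so far='d2h6x9gckzy5'
Chunk 3: stream[22..23]='4' size=0x4=4, data at stream[25..29]='3c5e' -> body[12..16], body so far='d2h6x9gckzy53c5e'
Chunk 4: stream[31..32]='0' size=0 (terminator). Final body='d2h6x9gckzy53c5e' (16 bytes)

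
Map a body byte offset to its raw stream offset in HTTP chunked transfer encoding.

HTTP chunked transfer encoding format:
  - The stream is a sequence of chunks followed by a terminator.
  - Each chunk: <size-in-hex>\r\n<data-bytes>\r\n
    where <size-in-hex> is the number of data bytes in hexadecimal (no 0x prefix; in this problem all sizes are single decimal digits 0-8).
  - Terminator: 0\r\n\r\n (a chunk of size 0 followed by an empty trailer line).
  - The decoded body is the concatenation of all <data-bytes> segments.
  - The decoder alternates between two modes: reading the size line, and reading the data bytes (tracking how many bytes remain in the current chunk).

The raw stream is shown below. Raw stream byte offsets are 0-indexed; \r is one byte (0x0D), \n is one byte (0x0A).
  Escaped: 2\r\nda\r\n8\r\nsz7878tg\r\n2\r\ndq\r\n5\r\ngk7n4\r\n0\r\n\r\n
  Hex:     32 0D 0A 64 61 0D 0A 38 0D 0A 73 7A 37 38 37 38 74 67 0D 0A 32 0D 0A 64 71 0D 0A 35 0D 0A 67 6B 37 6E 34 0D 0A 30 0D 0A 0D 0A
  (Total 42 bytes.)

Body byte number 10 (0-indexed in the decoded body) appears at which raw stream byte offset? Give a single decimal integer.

Chunk 1: stream[0..1]='2' size=0x2=2, data at stream[3..5]='da' -> body[0..2], body so far='da'
Chunk 2: stream[7..8]='8' size=0x8=8, data at stream[10..18]='sz7878tg' -> body[2..10], body so far='dasz7878tg'
Chunk 3: stream[20..21]='2' size=0x2=2, data at stream[23..25]='dq' -> body[10..12], body so far='dasz7878tgdq'
Chunk 4: stream[27..28]='5' size=0x5=5, data at stream[30..35]='gk7n4' -> body[12..17], body so far='dasz7878tgdqgk7n4'
Chunk 5: stream[37..38]='0' size=0 (terminator). Final body='dasz7878tgdqgk7n4' (17 bytes)
Body byte 10 at stream offset 23

Answer: 23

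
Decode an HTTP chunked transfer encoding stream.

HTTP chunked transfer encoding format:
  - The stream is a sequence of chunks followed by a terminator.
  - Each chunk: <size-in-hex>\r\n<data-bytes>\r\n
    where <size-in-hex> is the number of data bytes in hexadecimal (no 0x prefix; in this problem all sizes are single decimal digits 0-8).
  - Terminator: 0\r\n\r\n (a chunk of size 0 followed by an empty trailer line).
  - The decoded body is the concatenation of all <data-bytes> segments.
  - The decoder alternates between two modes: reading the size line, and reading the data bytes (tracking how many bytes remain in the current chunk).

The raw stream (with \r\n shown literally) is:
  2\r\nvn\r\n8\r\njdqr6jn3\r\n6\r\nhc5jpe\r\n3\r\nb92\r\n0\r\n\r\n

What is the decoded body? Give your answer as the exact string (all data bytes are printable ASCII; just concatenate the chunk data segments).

Answer: vnjdqr6jn3hc5jpeb92

Derivation:
Chunk 1: stream[0..1]='2' size=0x2=2, data at stream[3..5]='vn' -> body[0..2], body so far='vn'
Chunk 2: stream[7..8]='8' size=0x8=8, data at stream[10..18]='jdqr6jn3' -> body[2..10], body so far='vnjdqr6jn3'
Chunk 3: stream[20..21]='6' size=0x6=6, data at stream[23..29]='hc5jpe' -> body[10..16], body so far='vnjdqr6jn3hc5jpe'
Chunk 4: stream[31..32]='3' size=0x3=3, data at stream[34..37]='b92' -> body[16..19], body so far='vnjdqr6jn3hc5jpeb92'
Chunk 5: stream[39..40]='0' size=0 (terminator). Final body='vnjdqr6jn3hc5jpeb92' (19 bytes)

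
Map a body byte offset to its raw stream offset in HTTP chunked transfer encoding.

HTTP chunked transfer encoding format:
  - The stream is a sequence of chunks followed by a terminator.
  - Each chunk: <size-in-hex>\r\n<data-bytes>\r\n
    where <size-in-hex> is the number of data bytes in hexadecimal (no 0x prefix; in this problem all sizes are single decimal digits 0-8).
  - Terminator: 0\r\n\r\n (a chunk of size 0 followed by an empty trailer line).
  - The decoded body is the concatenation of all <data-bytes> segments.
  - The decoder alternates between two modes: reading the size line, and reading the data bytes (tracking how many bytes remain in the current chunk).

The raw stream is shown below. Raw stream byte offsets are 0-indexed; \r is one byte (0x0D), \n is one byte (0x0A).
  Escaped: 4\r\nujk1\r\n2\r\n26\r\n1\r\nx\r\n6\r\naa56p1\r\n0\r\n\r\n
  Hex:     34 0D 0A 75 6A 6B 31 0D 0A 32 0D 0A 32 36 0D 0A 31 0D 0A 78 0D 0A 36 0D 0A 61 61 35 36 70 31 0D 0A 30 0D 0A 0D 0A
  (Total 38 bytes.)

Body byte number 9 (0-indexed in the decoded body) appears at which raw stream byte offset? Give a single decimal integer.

Answer: 27

Derivation:
Chunk 1: stream[0..1]='4' size=0x4=4, data at stream[3..7]='ujk1' -> body[0..4], body so far='ujk1'
Chunk 2: stream[9..10]='2' size=0x2=2, data at stream[12..14]='26' -> body[4..6], body so far='ujk126'
Chunk 3: stream[16..17]='1' size=0x1=1, data at stream[19..20]='x' -> body[6..7], body so far='ujk126x'
Chunk 4: stream[22..23]='6' size=0x6=6, data at stream[25..31]='aa56p1' -> body[7..13], body so far='ujk126xaa56p1'
Chunk 5: stream[33..34]='0' size=0 (terminator). Final body='ujk126xaa56p1' (13 bytes)
Body byte 9 at stream offset 27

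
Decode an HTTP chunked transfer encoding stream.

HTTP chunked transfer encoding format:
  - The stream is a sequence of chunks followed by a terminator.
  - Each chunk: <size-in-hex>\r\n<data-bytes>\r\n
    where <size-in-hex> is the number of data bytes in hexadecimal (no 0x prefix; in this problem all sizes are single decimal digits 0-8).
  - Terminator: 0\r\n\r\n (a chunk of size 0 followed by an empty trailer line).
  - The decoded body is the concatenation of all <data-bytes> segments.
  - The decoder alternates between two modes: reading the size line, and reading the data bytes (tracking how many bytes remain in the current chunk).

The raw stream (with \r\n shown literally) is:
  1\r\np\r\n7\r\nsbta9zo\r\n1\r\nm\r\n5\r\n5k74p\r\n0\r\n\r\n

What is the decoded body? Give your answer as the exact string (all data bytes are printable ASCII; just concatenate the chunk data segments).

Answer: psbta9zom5k74p

Derivation:
Chunk 1: stream[0..1]='1' size=0x1=1, data at stream[3..4]='p' -> body[0..1], body so far='p'
Chunk 2: stream[6..7]='7' size=0x7=7, data at stream[9..16]='sbta9zo' -> body[1..8], body so far='psbta9zo'
Chunk 3: stream[18..19]='1' size=0x1=1, data at stream[21..22]='m' -> body[8..9], body so far='psbta9zom'
Chunk 4: stream[24..25]='5' size=0x5=5, data at stream[27..32]='5k74p' -> body[9..14], body so far='psbta9zom5k74p'
Chunk 5: stream[34..35]='0' size=0 (terminator). Final body='psbta9zom5k74p' (14 bytes)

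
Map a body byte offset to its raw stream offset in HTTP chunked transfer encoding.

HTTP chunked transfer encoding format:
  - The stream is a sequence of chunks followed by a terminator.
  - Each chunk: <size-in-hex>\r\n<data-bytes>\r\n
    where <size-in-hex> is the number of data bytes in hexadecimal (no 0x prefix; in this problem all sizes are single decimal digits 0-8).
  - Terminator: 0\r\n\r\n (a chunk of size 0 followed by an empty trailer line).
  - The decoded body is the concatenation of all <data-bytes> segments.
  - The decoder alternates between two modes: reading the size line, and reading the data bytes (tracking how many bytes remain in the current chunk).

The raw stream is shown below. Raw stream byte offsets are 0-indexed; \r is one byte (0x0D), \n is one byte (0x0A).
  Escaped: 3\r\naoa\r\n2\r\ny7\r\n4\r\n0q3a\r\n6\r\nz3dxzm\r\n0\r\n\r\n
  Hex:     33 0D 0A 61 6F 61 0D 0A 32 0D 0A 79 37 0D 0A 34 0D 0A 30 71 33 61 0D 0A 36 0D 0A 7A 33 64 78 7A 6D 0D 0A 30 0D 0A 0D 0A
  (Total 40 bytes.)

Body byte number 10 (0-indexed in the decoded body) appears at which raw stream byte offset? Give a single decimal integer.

Answer: 28

Derivation:
Chunk 1: stream[0..1]='3' size=0x3=3, data at stream[3..6]='aoa' -> body[0..3], body so far='aoa'
Chunk 2: stream[8..9]='2' size=0x2=2, data at stream[11..13]='y7' -> body[3..5], body so far='aoay7'
Chunk 3: stream[15..16]='4' size=0x4=4, data at stream[18..22]='0q3a' -> body[5..9], body so far='aoay70q3a'
Chunk 4: stream[24..25]='6' size=0x6=6, data at stream[27..33]='z3dxzm' -> body[9..15], body so far='aoay70q3az3dxzm'
Chunk 5: stream[35..36]='0' size=0 (terminator). Final body='aoay70q3az3dxzm' (15 bytes)
Body byte 10 at stream offset 28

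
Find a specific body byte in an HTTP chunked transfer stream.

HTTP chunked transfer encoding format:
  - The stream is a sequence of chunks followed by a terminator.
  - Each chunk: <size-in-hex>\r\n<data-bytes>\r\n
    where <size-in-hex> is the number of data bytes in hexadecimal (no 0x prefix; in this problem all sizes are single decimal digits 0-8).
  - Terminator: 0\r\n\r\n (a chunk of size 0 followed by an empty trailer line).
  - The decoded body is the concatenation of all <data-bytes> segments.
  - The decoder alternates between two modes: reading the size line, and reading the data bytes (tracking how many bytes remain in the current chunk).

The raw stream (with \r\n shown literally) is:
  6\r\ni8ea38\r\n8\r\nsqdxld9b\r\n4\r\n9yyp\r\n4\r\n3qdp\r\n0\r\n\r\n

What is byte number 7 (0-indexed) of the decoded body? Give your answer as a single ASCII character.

Chunk 1: stream[0..1]='6' size=0x6=6, data at stream[3..9]='i8ea38' -> body[0..6], body so far='i8ea38'
Chunk 2: stream[11..12]='8' size=0x8=8, data at stream[14..22]='sqdxld9b' -> body[6..14], body so far='i8ea38sqdxld9b'
Chunk 3: stream[24..25]='4' size=0x4=4, data at stream[27..31]='9yyp' -> body[14..18], body so far='i8ea38sqdxld9b9yyp'
Chunk 4: stream[33..34]='4' size=0x4=4, data at stream[36..40]='3qdp' -> body[18..22], body so far='i8ea38sqdxld9b9yyp3qdp'
Chunk 5: stream[42..43]='0' size=0 (terminator). Final body='i8ea38sqdxld9b9yyp3qdp' (22 bytes)
Body byte 7 = 'q'

Answer: q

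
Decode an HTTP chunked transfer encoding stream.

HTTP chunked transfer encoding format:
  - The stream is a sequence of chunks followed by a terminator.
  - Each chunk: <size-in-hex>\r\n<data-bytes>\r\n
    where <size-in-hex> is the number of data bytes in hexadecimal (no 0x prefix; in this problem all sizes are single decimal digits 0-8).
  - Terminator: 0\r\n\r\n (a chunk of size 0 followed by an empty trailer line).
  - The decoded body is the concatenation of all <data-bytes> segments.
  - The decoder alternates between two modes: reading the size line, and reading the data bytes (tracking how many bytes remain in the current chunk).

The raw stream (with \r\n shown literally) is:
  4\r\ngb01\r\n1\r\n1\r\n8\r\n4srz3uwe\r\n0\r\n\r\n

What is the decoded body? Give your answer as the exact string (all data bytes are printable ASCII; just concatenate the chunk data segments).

Answer: gb0114srz3uwe

Derivation:
Chunk 1: stream[0..1]='4' size=0x4=4, data at stream[3..7]='gb01' -> body[0..4], body so far='gb01'
Chunk 2: stream[9..10]='1' size=0x1=1, data at stream[12..13]='1' -> body[4..5], body so far='gb011'
Chunk 3: stream[15..16]='8' size=0x8=8, data at stream[18..26]='4srz3uwe' -> body[5..13], body so far='gb0114srz3uwe'
Chunk 4: stream[28..29]='0' size=0 (terminator). Final body='gb0114srz3uwe' (13 bytes)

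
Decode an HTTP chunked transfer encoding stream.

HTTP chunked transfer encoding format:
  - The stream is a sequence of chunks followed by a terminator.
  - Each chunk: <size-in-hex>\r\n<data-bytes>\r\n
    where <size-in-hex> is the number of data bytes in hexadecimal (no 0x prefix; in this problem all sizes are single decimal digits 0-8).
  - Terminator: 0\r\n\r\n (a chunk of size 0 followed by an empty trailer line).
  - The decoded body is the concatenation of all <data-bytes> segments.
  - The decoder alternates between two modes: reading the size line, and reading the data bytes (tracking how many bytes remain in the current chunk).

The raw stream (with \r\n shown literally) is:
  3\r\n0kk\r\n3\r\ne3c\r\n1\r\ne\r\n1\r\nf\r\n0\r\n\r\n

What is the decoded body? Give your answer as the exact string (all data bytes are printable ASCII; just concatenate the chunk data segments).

Answer: 0kke3cef

Derivation:
Chunk 1: stream[0..1]='3' size=0x3=3, data at stream[3..6]='0kk' -> body[0..3], body so far='0kk'
Chunk 2: stream[8..9]='3' size=0x3=3, data at stream[11..14]='e3c' -> body[3..6], body so far='0kke3c'
Chunk 3: stream[16..17]='1' size=0x1=1, data at stream[19..20]='e' -> body[6..7], body so far='0kke3ce'
Chunk 4: stream[22..23]='1' size=0x1=1, data at stream[25..26]='f' -> body[7..8], body so far='0kke3cef'
Chunk 5: stream[28..29]='0' size=0 (terminator). Final body='0kke3cef' (8 bytes)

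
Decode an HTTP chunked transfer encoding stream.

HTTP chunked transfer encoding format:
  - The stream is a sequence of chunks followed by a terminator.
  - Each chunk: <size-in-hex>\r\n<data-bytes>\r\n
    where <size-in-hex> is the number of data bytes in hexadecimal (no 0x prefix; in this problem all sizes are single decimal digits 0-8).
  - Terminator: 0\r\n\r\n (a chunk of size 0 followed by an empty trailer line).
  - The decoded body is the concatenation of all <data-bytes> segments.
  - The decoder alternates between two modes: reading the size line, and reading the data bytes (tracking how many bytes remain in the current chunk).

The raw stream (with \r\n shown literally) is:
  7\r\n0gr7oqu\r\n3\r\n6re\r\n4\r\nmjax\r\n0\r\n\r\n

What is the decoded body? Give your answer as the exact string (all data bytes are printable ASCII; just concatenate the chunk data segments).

Answer: 0gr7oqu6remjax

Derivation:
Chunk 1: stream[0..1]='7' size=0x7=7, data at stream[3..10]='0gr7oqu' -> body[0..7], body so far='0gr7oqu'
Chunk 2: stream[12..13]='3' size=0x3=3, data at stream[15..18]='6re' -> body[7..10], body so far='0gr7oqu6re'
Chunk 3: stream[20..21]='4' size=0x4=4, data at stream[23..27]='mjax' -> body[10..14], body so far='0gr7oqu6remjax'
Chunk 4: stream[29..30]='0' size=0 (terminator). Final body='0gr7oqu6remjax' (14 bytes)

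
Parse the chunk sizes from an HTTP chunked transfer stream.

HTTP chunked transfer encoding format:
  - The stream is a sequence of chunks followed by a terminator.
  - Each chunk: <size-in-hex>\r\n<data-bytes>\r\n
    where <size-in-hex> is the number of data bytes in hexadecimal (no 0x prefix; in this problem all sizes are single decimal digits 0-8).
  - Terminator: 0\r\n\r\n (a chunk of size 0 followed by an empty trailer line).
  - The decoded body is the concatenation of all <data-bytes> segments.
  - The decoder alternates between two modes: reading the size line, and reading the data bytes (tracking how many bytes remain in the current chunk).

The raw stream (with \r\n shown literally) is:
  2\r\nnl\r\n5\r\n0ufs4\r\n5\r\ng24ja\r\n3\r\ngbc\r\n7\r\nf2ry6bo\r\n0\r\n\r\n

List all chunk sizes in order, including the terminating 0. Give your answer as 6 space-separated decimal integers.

Chunk 1: stream[0..1]='2' size=0x2=2, data at stream[3..5]='nl' -> body[0..2], body so far='nl'
Chunk 2: stream[7..8]='5' size=0x5=5, data at stream[10..15]='0ufs4' -> body[2..7], body so far='nl0ufs4'
Chunk 3: stream[17..18]='5' size=0x5=5, data at stream[20..25]='g24ja' -> body[7..12], body so far='nl0ufs4g24ja'
Chunk 4: stream[27..28]='3' size=0x3=3, data at stream[30..33]='gbc' -> body[12..15], body so far='nl0ufs4g24jagbc'
Chunk 5: stream[35..36]='7' size=0x7=7, data at stream[38..45]='f2ry6bo' -> body[15..22], body so far='nl0ufs4g24jagbcf2ry6bo'
Chunk 6: stream[47..48]='0' size=0 (terminator). Final body='nl0ufs4g24jagbcf2ry6bo' (22 bytes)

Answer: 2 5 5 3 7 0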